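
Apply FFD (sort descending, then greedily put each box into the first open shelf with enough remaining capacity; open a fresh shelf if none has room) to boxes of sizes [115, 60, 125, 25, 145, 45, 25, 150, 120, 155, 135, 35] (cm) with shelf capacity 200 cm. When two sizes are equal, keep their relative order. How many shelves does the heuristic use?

7

Sorted descending: 155, 150, 145, 135, 125, 120, 115, 60, 45, 35, 25, 25.
  155 → shelf 1 (new)  [load 155/200]
  150 → shelf 2 (new)  [load 150/200]
  145 → shelf 3 (new)  [load 145/200]
  135 → shelf 4 (new)  [load 135/200]
  125 → shelf 5 (new)  [load 125/200]
  120 → shelf 6 (new)  [load 120/200]
  115 → shelf 7 (new)  [load 115/200]
  60 → shelf 4  [load 195/200]
  45 → shelf 1  [load 200/200]
  35 → shelf 2  [load 185/200]
  25 → shelf 3  [load 170/200]
  25 → shelf 3  [load 195/200]
7 shelves opened.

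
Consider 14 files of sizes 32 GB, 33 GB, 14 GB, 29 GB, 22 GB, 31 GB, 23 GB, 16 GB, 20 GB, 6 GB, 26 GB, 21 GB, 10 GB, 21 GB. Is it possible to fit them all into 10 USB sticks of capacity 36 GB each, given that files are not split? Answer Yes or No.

Yes

A valid assignment using 10 USB sticks:
  USB stick 1: 33 = 33
  USB stick 2: 32 = 32
  USB stick 3: 31 = 31
  USB stick 4: 29 + 6 = 35
  USB stick 5: 26 + 10 = 36
  USB stick 6: 23 = 23
  USB stick 7: 22 + 14 = 36
  USB stick 8: 21 = 21
  USB stick 9: 21 = 21
  USB stick 10: 20 + 16 = 36
Every load is within 36 GB, so 10 USB sticks suffice.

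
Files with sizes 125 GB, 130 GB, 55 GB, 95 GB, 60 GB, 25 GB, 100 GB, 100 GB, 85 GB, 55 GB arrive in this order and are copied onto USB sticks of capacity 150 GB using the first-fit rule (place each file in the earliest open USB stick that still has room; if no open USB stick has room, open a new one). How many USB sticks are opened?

  125 → USB stick 1 (new)  [load 125/150]
  130 → USB stick 2 (new)  [load 130/150]
  55 → USB stick 3 (new)  [load 55/150]
  95 → USB stick 3  [load 150/150]
  60 → USB stick 4 (new)  [load 60/150]
  25 → USB stick 1  [load 150/150]
  100 → USB stick 5 (new)  [load 100/150]
  100 → USB stick 6 (new)  [load 100/150]
  85 → USB stick 4  [load 145/150]
  55 → USB stick 7 (new)  [load 55/150]
7 USB sticks opened.

7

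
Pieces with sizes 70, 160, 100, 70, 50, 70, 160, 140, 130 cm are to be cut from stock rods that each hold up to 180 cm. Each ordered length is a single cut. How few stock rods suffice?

6

Total = 160 + 160 + 140 + 130 + 100 + 70 + 70 + 70 + 50 = 950 cm.
Lower bound: ⌈950/180⌉ = 6 stock rods.
A packing using 6 stock rods:
  stock rod 1: 160 = 160
  stock rod 2: 160 = 160
  stock rod 3: 140 = 140
  stock rod 4: 130 + 50 = 180
  stock rod 5: 100 + 70 = 170
  stock rod 6: 70 + 70 = 140
This matches the lower bound, so 6 is optimal.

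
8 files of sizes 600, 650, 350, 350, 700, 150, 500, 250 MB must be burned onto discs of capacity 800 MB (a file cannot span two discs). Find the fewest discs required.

Total = 700 + 650 + 600 + 500 + 350 + 350 + 250 + 150 = 3550 MB.
Lower bound: ⌈3550/800⌉ = 5 discs.
A packing using 5 discs:
  disc 1: 700 = 700
  disc 2: 650 + 150 = 800
  disc 3: 600 = 600
  disc 4: 500 + 250 = 750
  disc 5: 350 + 350 = 700
This matches the lower bound, so 5 is optimal.

5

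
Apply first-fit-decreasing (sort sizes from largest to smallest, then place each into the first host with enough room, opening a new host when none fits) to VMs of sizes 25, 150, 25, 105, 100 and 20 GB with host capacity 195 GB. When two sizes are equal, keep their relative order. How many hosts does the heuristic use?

3

Sorted descending: 150, 105, 100, 25, 25, 20.
  150 → host 1 (new)  [load 150/195]
  105 → host 2 (new)  [load 105/195]
  100 → host 3 (new)  [load 100/195]
  25 → host 1  [load 175/195]
  25 → host 2  [load 130/195]
  20 → host 1  [load 195/195]
3 hosts opened.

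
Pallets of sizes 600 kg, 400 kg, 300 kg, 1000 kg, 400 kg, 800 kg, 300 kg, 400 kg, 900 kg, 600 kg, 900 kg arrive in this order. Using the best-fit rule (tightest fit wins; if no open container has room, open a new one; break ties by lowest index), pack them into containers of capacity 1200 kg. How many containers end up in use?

  600 → container 1 (new)  [load 600/1200]
  400 → container 1  [load 1000/1200]
  300 → container 2 (new)  [load 300/1200]
  1000 → container 3 (new)  [load 1000/1200]
  400 → container 2  [load 700/1200]
  800 → container 4 (new)  [load 800/1200]
  300 → container 4  [load 1100/1200]
  400 → container 2  [load 1100/1200]
  900 → container 5 (new)  [load 900/1200]
  600 → container 6 (new)  [load 600/1200]
  900 → container 7 (new)  [load 900/1200]
7 containers opened.

7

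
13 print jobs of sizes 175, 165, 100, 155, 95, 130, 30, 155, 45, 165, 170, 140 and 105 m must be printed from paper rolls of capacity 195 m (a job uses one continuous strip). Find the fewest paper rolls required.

Total = 175 + 170 + 165 + 165 + 155 + 155 + 140 + 130 + 105 + 100 + 95 + 45 + 30 = 1630 m.
Lower bound: ⌈1630/195⌉ = 9 paper rolls.
Also, 10 print jobs each exceed 195/2 m, and no two of those can share a roll, so at least 10 paper rolls are needed.
A packing using 10 paper rolls:
  roll 1: 175 = 175
  roll 2: 170 = 170
  roll 3: 165 + 30 = 195
  roll 4: 165 = 165
  roll 5: 155 = 155
  roll 6: 155 = 155
  roll 7: 140 + 45 = 185
  roll 8: 130 = 130
  roll 9: 105 = 105
  roll 10: 100 + 95 = 195
This matches the lower bound, so 10 is optimal.

10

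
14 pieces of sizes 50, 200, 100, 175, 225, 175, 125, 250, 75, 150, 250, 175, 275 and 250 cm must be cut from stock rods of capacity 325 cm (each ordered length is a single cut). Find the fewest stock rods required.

Total = 275 + 250 + 250 + 250 + 225 + 200 + 175 + 175 + 175 + 150 + 125 + 100 + 75 + 50 = 2475 cm.
Lower bound: ⌈2475/325⌉ = 8 stock rods.
Also, 9 pieces each exceed 325/2 cm, and no two of those can share a stock rod, so at least 9 stock rods are needed.
A packing using 9 stock rods:
  stock rod 1: 275 + 50 = 325
  stock rod 2: 250 + 75 = 325
  stock rod 3: 250 = 250
  stock rod 4: 250 = 250
  stock rod 5: 225 + 100 = 325
  stock rod 6: 200 + 125 = 325
  stock rod 7: 175 + 150 = 325
  stock rod 8: 175 = 175
  stock rod 9: 175 = 175
This matches the lower bound, so 9 is optimal.

9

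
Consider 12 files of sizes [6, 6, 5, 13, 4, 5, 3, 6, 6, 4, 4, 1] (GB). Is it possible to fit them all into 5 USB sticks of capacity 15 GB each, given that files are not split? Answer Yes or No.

Yes

A valid assignment using 5 USB sticks:
  USB stick 1: 13 + 1 = 14
  USB stick 2: 6 + 6 + 3 = 15
  USB stick 3: 6 + 6 = 12
  USB stick 4: 5 + 5 + 4 = 14
  USB stick 5: 4 + 4 = 8
Every load is within 15 GB, so 5 USB sticks suffice.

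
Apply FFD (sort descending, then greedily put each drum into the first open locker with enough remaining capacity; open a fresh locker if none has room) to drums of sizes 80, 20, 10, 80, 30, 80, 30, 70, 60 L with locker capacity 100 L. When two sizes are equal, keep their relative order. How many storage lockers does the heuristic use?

Sorted descending: 80, 80, 80, 70, 60, 30, 30, 20, 10.
  80 → locker 1 (new)  [load 80/100]
  80 → locker 2 (new)  [load 80/100]
  80 → locker 3 (new)  [load 80/100]
  70 → locker 4 (new)  [load 70/100]
  60 → locker 5 (new)  [load 60/100]
  30 → locker 4  [load 100/100]
  30 → locker 5  [load 90/100]
  20 → locker 1  [load 100/100]
  10 → locker 2  [load 90/100]
5 storage lockers opened.

5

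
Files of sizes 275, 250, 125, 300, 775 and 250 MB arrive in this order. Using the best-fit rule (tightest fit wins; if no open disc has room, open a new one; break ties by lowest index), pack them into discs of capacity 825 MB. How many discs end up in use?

  275 → disc 1 (new)  [load 275/825]
  250 → disc 1  [load 525/825]
  125 → disc 1  [load 650/825]
  300 → disc 2 (new)  [load 300/825]
  775 → disc 3 (new)  [load 775/825]
  250 → disc 2  [load 550/825]
3 discs opened.

3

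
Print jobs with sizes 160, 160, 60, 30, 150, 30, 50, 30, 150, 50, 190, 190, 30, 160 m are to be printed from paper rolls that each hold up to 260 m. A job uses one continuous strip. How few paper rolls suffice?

Total = 190 + 190 + 160 + 160 + 160 + 150 + 150 + 60 + 50 + 50 + 30 + 30 + 30 + 30 = 1440 m.
Lower bound: ⌈1440/260⌉ = 6 paper rolls.
Also, 7 print jobs each exceed 130 m, and no two of those can share a roll, so at least 7 paper rolls are needed.
A packing using 7 paper rolls:
  roll 1: 190 + 60 = 250
  roll 2: 190 + 50 = 240
  roll 3: 160 + 50 + 30 = 240
  roll 4: 160 + 30 + 30 + 30 = 250
  roll 5: 160 = 160
  roll 6: 150 = 150
  roll 7: 150 = 150
This matches the lower bound, so 7 is optimal.

7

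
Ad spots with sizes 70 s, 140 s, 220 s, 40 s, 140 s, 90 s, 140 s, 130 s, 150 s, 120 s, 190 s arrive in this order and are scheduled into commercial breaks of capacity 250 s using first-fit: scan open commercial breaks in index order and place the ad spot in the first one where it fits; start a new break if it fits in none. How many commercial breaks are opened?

  70 → break 1 (new)  [load 70/250]
  140 → break 1  [load 210/250]
  220 → break 2 (new)  [load 220/250]
  40 → break 1  [load 250/250]
  140 → break 3 (new)  [load 140/250]
  90 → break 3  [load 230/250]
  140 → break 4 (new)  [load 140/250]
  130 → break 5 (new)  [load 130/250]
  150 → break 6 (new)  [load 150/250]
  120 → break 5  [load 250/250]
  190 → break 7 (new)  [load 190/250]
7 commercial breaks opened.

7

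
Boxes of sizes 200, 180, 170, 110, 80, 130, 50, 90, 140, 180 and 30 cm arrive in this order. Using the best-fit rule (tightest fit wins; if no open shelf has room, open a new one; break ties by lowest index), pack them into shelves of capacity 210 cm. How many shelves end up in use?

8

  200 → shelf 1 (new)  [load 200/210]
  180 → shelf 2 (new)  [load 180/210]
  170 → shelf 3 (new)  [load 170/210]
  110 → shelf 4 (new)  [load 110/210]
  80 → shelf 4  [load 190/210]
  130 → shelf 5 (new)  [load 130/210]
  50 → shelf 5  [load 180/210]
  90 → shelf 6 (new)  [load 90/210]
  140 → shelf 7 (new)  [load 140/210]
  180 → shelf 8 (new)  [load 180/210]
  30 → shelf 2  [load 210/210]
8 shelves opened.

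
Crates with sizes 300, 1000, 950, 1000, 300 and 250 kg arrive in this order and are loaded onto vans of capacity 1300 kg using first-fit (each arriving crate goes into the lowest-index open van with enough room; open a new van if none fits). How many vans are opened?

  300 → van 1 (new)  [load 300/1300]
  1000 → van 1  [load 1300/1300]
  950 → van 2 (new)  [load 950/1300]
  1000 → van 3 (new)  [load 1000/1300]
  300 → van 2  [load 1250/1300]
  250 → van 3  [load 1250/1300]
3 vans opened.

3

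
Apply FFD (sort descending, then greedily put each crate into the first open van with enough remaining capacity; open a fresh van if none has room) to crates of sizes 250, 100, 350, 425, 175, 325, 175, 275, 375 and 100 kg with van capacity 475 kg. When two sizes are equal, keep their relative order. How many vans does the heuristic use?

Sorted descending: 425, 375, 350, 325, 275, 250, 175, 175, 100, 100.
  425 → van 1 (new)  [load 425/475]
  375 → van 2 (new)  [load 375/475]
  350 → van 3 (new)  [load 350/475]
  325 → van 4 (new)  [load 325/475]
  275 → van 5 (new)  [load 275/475]
  250 → van 6 (new)  [load 250/475]
  175 → van 5  [load 450/475]
  175 → van 6  [load 425/475]
  100 → van 2  [load 475/475]
  100 → van 3  [load 450/475]
6 vans opened.

6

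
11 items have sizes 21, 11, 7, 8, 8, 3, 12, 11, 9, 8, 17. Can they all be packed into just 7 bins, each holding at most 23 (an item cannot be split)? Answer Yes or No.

A valid assignment using 6 bins:
  bin 1: 21 = 21
  bin 2: 17 + 3 = 20
  bin 3: 12 + 11 = 23
  bin 4: 11 + 9 = 20
  bin 5: 8 + 8 + 7 = 23
  bin 6: 8 = 8
That uses only 6 ≤ 7, so 7 bins are enough.

Yes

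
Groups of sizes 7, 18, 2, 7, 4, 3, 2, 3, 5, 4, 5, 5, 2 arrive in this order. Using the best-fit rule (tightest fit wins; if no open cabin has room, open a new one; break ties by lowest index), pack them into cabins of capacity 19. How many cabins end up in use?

  7 → cabin 1 (new)  [load 7/19]
  18 → cabin 2 (new)  [load 18/19]
  2 → cabin 1  [load 9/19]
  7 → cabin 1  [load 16/19]
  4 → cabin 3 (new)  [load 4/19]
  3 → cabin 1  [load 19/19]
  2 → cabin 3  [load 6/19]
  3 → cabin 3  [load 9/19]
  5 → cabin 3  [load 14/19]
  4 → cabin 3  [load 18/19]
  5 → cabin 4 (new)  [load 5/19]
  5 → cabin 4  [load 10/19]
  2 → cabin 4  [load 12/19]
4 cabins opened.

4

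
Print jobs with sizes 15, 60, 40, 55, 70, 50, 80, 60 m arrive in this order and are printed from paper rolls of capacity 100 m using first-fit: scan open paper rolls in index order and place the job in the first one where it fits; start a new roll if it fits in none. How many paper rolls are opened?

  15 → roll 1 (new)  [load 15/100]
  60 → roll 1  [load 75/100]
  40 → roll 2 (new)  [load 40/100]
  55 → roll 2  [load 95/100]
  70 → roll 3 (new)  [load 70/100]
  50 → roll 4 (new)  [load 50/100]
  80 → roll 5 (new)  [load 80/100]
  60 → roll 6 (new)  [load 60/100]
6 paper rolls opened.

6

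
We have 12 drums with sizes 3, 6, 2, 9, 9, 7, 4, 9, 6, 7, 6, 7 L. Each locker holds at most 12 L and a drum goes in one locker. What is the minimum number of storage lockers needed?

Total = 9 + 9 + 9 + 7 + 7 + 7 + 6 + 6 + 6 + 4 + 3 + 2 = 75 L.
Lower bound: ⌈75/12⌉ = 7 storage lockers.
A packing using 8 storage lockers:
  locker 1: 9 + 3 = 12
  locker 2: 9 + 2 = 11
  locker 3: 9 = 9
  locker 4: 7 + 4 = 11
  locker 5: 7 = 7
  locker 6: 7 = 7
  locker 7: 6 + 6 = 12
  locker 8: 6 = 6
No arrangement into 7 storage lockers stays within capacity, so 8 is optimal.

8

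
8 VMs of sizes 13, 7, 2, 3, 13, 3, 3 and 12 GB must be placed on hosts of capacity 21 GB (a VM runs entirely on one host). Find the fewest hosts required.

3

Total = 13 + 13 + 12 + 7 + 3 + 3 + 3 + 2 = 56 GB.
Lower bound: ⌈56/21⌉ = 3 hosts.
A packing using 3 hosts:
  host 1: 13 + 7 = 20
  host 2: 13 + 3 + 3 + 2 = 21
  host 3: 12 + 3 = 15
This matches the lower bound, so 3 is optimal.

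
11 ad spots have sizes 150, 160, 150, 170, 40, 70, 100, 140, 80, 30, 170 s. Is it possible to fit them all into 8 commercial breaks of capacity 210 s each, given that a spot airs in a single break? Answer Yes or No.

Yes

A valid assignment using 7 commercial breaks:
  break 1: 170 + 40 = 210
  break 2: 170 + 30 = 200
  break 3: 160 = 160
  break 4: 150 = 150
  break 5: 150 = 150
  break 6: 140 + 70 = 210
  break 7: 100 + 80 = 180
That uses only 7 ≤ 8, so 8 commercial breaks are enough.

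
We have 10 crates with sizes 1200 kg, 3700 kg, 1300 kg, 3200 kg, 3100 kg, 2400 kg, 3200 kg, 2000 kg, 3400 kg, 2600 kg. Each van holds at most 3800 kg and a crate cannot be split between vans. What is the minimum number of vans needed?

8

Total = 3700 + 3400 + 3200 + 3200 + 3100 + 2600 + 2400 + 2000 + 1300 + 1200 = 26100 kg.
Lower bound: ⌈26100/3800⌉ = 7 vans.
Also, 8 crates each exceed 1900 kg, and no two of those can share a van, so at least 8 vans are needed.
A packing using 8 vans:
  van 1: 3700 = 3700
  van 2: 3400 = 3400
  van 3: 3200 = 3200
  van 4: 3200 = 3200
  van 5: 3100 = 3100
  van 6: 2600 + 1200 = 3800
  van 7: 2400 + 1300 = 3700
  van 8: 2000 = 2000
This matches the lower bound, so 8 is optimal.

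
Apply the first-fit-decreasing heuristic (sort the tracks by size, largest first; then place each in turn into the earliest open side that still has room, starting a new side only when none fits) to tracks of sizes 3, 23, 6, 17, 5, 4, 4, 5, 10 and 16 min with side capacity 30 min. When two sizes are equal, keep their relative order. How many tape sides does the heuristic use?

4

Sorted descending: 23, 17, 16, 10, 6, 5, 5, 4, 4, 3.
  23 → side 1 (new)  [load 23/30]
  17 → side 2 (new)  [load 17/30]
  16 → side 3 (new)  [load 16/30]
  10 → side 2  [load 27/30]
  6 → side 1  [load 29/30]
  5 → side 3  [load 21/30]
  5 → side 3  [load 26/30]
  4 → side 3  [load 30/30]
  4 → side 4 (new)  [load 4/30]
  3 → side 2  [load 30/30]
4 tape sides opened.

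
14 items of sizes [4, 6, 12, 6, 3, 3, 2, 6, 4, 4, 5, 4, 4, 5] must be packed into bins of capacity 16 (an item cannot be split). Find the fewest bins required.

Total = 12 + 6 + 6 + 6 + 5 + 5 + 4 + 4 + 4 + 4 + 4 + 3 + 3 + 2 = 68.
Lower bound: ⌈68/16⌉ = 5 bins.
A packing using 5 bins:
  bin 1: 12 + 4 = 16
  bin 2: 6 + 6 + 4 = 16
  bin 3: 6 + 5 + 5 = 16
  bin 4: 4 + 4 + 4 + 3 = 15
  bin 5: 3 + 2 = 5
This matches the lower bound, so 5 is optimal.

5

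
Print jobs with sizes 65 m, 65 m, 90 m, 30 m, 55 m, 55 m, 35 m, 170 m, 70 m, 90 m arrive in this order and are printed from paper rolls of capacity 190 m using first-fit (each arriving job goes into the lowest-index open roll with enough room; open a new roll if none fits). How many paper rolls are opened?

  65 → roll 1 (new)  [load 65/190]
  65 → roll 1  [load 130/190]
  90 → roll 2 (new)  [load 90/190]
  30 → roll 1  [load 160/190]
  55 → roll 2  [load 145/190]
  55 → roll 3 (new)  [load 55/190]
  35 → roll 2  [load 180/190]
  170 → roll 4 (new)  [load 170/190]
  70 → roll 3  [load 125/190]
  90 → roll 5 (new)  [load 90/190]
5 paper rolls opened.

5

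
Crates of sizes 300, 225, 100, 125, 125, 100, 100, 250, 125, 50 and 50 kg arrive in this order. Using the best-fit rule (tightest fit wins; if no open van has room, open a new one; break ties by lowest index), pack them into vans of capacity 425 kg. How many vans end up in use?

  300 → van 1 (new)  [load 300/425]
  225 → van 2 (new)  [load 225/425]
  100 → van 1  [load 400/425]
  125 → van 2  [load 350/425]
  125 → van 3 (new)  [load 125/425]
  100 → van 3  [load 225/425]
  100 → van 3  [load 325/425]
  250 → van 4 (new)  [load 250/425]
  125 → van 4  [load 375/425]
  50 → van 4  [load 425/425]
  50 → van 2  [load 400/425]
4 vans opened.

4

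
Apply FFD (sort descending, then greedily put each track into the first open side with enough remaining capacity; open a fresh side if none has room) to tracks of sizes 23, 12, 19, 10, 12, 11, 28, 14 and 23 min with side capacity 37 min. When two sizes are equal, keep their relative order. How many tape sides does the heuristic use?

Sorted descending: 28, 23, 23, 19, 14, 12, 12, 11, 10.
  28 → side 1 (new)  [load 28/37]
  23 → side 2 (new)  [load 23/37]
  23 → side 3 (new)  [load 23/37]
  19 → side 4 (new)  [load 19/37]
  14 → side 2  [load 37/37]
  12 → side 3  [load 35/37]
  12 → side 4  [load 31/37]
  11 → side 5 (new)  [load 11/37]
  10 → side 5  [load 21/37]
5 tape sides opened.

5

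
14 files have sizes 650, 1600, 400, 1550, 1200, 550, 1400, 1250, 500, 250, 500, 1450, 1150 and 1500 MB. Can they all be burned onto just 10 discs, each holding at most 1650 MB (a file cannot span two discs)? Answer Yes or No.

Yes

A valid assignment using 10 discs:
  disc 1: 1600 = 1600
  disc 2: 1550 = 1550
  disc 3: 1500 = 1500
  disc 4: 1450 = 1450
  disc 5: 1400 + 250 = 1650
  disc 6: 1250 + 400 = 1650
  disc 7: 1200 = 1200
  disc 8: 1150 + 500 = 1650
  disc 9: 650 + 550 = 1200
  disc 10: 500 = 500
Every load is within 1650 MB, so 10 discs suffice.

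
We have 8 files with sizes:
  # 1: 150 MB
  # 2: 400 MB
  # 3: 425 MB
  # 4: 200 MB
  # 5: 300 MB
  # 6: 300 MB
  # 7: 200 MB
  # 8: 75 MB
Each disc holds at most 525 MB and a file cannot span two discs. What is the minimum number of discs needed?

Total = 425 + 400 + 300 + 300 + 200 + 200 + 150 + 75 = 2050 MB.
Lower bound: ⌈2050/525⌉ = 4 discs.
A packing using 5 discs:
  disc 1: 425 + 75 = 500
  disc 2: 400 = 400
  disc 3: 300 + 200 = 500
  disc 4: 300 + 200 = 500
  disc 5: 150 = 150
No arrangement into 4 discs stays within capacity, so 5 is optimal.

5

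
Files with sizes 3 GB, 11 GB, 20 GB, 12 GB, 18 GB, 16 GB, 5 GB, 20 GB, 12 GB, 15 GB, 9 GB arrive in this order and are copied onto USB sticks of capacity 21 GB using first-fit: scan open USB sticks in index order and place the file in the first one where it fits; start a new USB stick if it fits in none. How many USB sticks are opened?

  3 → USB stick 1 (new)  [load 3/21]
  11 → USB stick 1  [load 14/21]
  20 → USB stick 2 (new)  [load 20/21]
  12 → USB stick 3 (new)  [load 12/21]
  18 → USB stick 4 (new)  [load 18/21]
  16 → USB stick 5 (new)  [load 16/21]
  5 → USB stick 1  [load 19/21]
  20 → USB stick 6 (new)  [load 20/21]
  12 → USB stick 7 (new)  [load 12/21]
  15 → USB stick 8 (new)  [load 15/21]
  9 → USB stick 3  [load 21/21]
8 USB sticks opened.

8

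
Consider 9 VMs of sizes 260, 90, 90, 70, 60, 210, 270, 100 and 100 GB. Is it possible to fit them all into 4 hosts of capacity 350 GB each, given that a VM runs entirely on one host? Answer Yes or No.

Yes

A valid assignment using 4 hosts:
  host 1: 270 + 70 = 340
  host 2: 260 + 90 = 350
  host 3: 210 + 100 = 310
  host 4: 100 + 90 + 60 = 250
Every load is within 350 GB, so 4 hosts suffice.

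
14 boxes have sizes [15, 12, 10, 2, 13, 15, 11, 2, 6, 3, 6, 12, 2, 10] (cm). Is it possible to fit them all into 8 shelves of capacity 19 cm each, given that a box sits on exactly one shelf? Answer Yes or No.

A valid assignment using 8 shelves:
  shelf 1: 15 + 3 = 18
  shelf 2: 15 + 2 + 2 = 19
  shelf 3: 13 + 6 = 19
  shelf 4: 12 + 6 = 18
  shelf 5: 12 + 2 = 14
  shelf 6: 11 = 11
  shelf 7: 10 = 10
  shelf 8: 10 = 10
Every load is within 19 cm, so 8 shelves suffice.

Yes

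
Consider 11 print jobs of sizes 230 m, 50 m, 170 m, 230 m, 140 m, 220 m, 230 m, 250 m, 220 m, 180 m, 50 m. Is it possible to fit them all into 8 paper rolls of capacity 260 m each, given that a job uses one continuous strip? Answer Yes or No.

No

Total = 1970 m; ⌈1970/260⌉ = 8.
9 print jobs each exceed half the capacity and cannot share a roll, forcing at least 9 paper rolls.
At least 9 paper rolls are required, but only 8 are allowed.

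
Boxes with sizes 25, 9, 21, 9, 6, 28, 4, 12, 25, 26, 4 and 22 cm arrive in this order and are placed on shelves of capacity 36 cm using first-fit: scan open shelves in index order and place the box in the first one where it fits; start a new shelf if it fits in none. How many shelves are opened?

  25 → shelf 1 (new)  [load 25/36]
  9 → shelf 1  [load 34/36]
  21 → shelf 2 (new)  [load 21/36]
  9 → shelf 2  [load 30/36]
  6 → shelf 2  [load 36/36]
  28 → shelf 3 (new)  [load 28/36]
  4 → shelf 3  [load 32/36]
  12 → shelf 4 (new)  [load 12/36]
  25 → shelf 5 (new)  [load 25/36]
  26 → shelf 6 (new)  [load 26/36]
  4 → shelf 3  [load 36/36]
  22 → shelf 4  [load 34/36]
6 shelves opened.

6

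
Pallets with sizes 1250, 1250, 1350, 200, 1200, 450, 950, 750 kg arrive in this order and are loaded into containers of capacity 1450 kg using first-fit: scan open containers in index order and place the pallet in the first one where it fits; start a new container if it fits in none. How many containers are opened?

  1250 → container 1 (new)  [load 1250/1450]
  1250 → container 2 (new)  [load 1250/1450]
  1350 → container 3 (new)  [load 1350/1450]
  200 → container 1  [load 1450/1450]
  1200 → container 4 (new)  [load 1200/1450]
  450 → container 5 (new)  [load 450/1450]
  950 → container 5  [load 1400/1450]
  750 → container 6 (new)  [load 750/1450]
6 containers opened.

6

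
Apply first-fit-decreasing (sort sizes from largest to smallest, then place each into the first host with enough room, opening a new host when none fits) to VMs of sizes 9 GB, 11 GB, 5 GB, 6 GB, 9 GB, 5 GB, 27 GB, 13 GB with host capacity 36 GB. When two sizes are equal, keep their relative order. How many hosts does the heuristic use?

Sorted descending: 27, 13, 11, 9, 9, 6, 5, 5.
  27 → host 1 (new)  [load 27/36]
  13 → host 2 (new)  [load 13/36]
  11 → host 2  [load 24/36]
  9 → host 1  [load 36/36]
  9 → host 2  [load 33/36]
  6 → host 3 (new)  [load 6/36]
  5 → host 3  [load 11/36]
  5 → host 3  [load 16/36]
3 hosts opened.

3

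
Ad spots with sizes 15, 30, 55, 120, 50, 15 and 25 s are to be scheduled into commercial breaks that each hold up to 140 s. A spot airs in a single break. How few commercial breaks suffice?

Total = 120 + 55 + 50 + 30 + 25 + 15 + 15 = 310 s.
Lower bound: ⌈310/140⌉ = 3 commercial breaks.
A packing using 3 commercial breaks:
  break 1: 120 + 15 = 135
  break 2: 55 + 50 + 30 = 135
  break 3: 25 + 15 = 40
This matches the lower bound, so 3 is optimal.

3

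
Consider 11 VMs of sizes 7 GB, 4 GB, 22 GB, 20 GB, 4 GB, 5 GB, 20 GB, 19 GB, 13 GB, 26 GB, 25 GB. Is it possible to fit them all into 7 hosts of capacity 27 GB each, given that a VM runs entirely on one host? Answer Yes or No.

Yes

A valid assignment using 7 hosts:
  host 1: 26 = 26
  host 2: 25 = 25
  host 3: 22 + 5 = 27
  host 4: 20 + 7 = 27
  host 5: 20 + 4 = 24
  host 6: 19 + 4 = 23
  host 7: 13 = 13
Every load is within 27 GB, so 7 hosts suffice.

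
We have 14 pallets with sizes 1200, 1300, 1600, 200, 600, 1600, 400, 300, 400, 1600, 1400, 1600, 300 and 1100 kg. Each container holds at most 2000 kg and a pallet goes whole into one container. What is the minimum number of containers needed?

Total = 1600 + 1600 + 1600 + 1600 + 1400 + 1300 + 1200 + 1100 + 600 + 400 + 400 + 300 + 300 + 200 = 13600 kg.
Lower bound: ⌈13600/2000⌉ = 7 containers.
Also, 8 pallets each exceed 1000 kg, and no two of those can share a container, so at least 8 containers are needed.
A packing using 8 containers:
  container 1: 1600 + 400 = 2000
  container 2: 1600 + 400 = 2000
  container 3: 1600 + 300 = 1900
  container 4: 1600 + 300 = 1900
  container 5: 1400 + 600 = 2000
  container 6: 1300 + 200 = 1500
  container 7: 1200 = 1200
  container 8: 1100 = 1100
This matches the lower bound, so 8 is optimal.

8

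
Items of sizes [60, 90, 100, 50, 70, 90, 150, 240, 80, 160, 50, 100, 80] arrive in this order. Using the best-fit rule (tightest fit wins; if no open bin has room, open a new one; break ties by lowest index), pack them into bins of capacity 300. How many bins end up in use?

5

  60 → bin 1 (new)  [load 60/300]
  90 → bin 1  [load 150/300]
  100 → bin 1  [load 250/300]
  50 → bin 1  [load 300/300]
  70 → bin 2 (new)  [load 70/300]
  90 → bin 2  [load 160/300]
  150 → bin 3 (new)  [load 150/300]
  240 → bin 4 (new)  [load 240/300]
  80 → bin 2  [load 240/300]
  160 → bin 5 (new)  [load 160/300]
  50 → bin 2  [load 290/300]
  100 → bin 5  [load 260/300]
  80 → bin 3  [load 230/300]
5 bins opened.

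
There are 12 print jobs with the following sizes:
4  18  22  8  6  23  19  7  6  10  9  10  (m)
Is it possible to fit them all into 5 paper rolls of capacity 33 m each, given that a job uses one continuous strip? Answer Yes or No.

Yes

A valid assignment using 5 paper rolls:
  roll 1: 23 + 10 = 33
  roll 2: 22 + 10 = 32
  roll 3: 19 + 9 + 4 = 32
  roll 4: 18 + 8 + 7 = 33
  roll 5: 6 + 6 = 12
Every load is within 33 m, so 5 paper rolls suffice.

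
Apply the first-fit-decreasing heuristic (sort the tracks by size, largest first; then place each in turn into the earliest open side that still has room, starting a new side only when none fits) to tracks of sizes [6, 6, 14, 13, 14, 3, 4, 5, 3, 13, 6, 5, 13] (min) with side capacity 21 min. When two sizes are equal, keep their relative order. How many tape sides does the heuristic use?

Sorted descending: 14, 14, 13, 13, 13, 6, 6, 6, 5, 5, 4, 3, 3.
  14 → side 1 (new)  [load 14/21]
  14 → side 2 (new)  [load 14/21]
  13 → side 3 (new)  [load 13/21]
  13 → side 4 (new)  [load 13/21]
  13 → side 5 (new)  [load 13/21]
  6 → side 1  [load 20/21]
  6 → side 2  [load 20/21]
  6 → side 3  [load 19/21]
  5 → side 4  [load 18/21]
  5 → side 5  [load 18/21]
  4 → side 6 (new)  [load 4/21]
  3 → side 4  [load 21/21]
  3 → side 5  [load 21/21]
6 tape sides opened.

6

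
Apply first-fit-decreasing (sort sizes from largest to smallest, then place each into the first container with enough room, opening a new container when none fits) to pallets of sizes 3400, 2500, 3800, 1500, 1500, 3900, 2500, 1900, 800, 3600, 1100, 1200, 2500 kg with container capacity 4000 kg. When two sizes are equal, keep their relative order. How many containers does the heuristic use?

Sorted descending: 3900, 3800, 3600, 3400, 2500, 2500, 2500, 1900, 1500, 1500, 1200, 1100, 800.
  3900 → container 1 (new)  [load 3900/4000]
  3800 → container 2 (new)  [load 3800/4000]
  3600 → container 3 (new)  [load 3600/4000]
  3400 → container 4 (new)  [load 3400/4000]
  2500 → container 5 (new)  [load 2500/4000]
  2500 → container 6 (new)  [load 2500/4000]
  2500 → container 7 (new)  [load 2500/4000]
  1900 → container 8 (new)  [load 1900/4000]
  1500 → container 5  [load 4000/4000]
  1500 → container 6  [load 4000/4000]
  1200 → container 7  [load 3700/4000]
  1100 → container 8  [load 3000/4000]
  800 → container 8  [load 3800/4000]
8 containers opened.

8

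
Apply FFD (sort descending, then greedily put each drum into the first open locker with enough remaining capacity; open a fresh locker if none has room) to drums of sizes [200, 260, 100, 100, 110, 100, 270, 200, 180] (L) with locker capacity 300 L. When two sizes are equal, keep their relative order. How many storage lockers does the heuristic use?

Sorted descending: 270, 260, 200, 200, 180, 110, 100, 100, 100.
  270 → locker 1 (new)  [load 270/300]
  260 → locker 2 (new)  [load 260/300]
  200 → locker 3 (new)  [load 200/300]
  200 → locker 4 (new)  [load 200/300]
  180 → locker 5 (new)  [load 180/300]
  110 → locker 5  [load 290/300]
  100 → locker 3  [load 300/300]
  100 → locker 4  [load 300/300]
  100 → locker 6 (new)  [load 100/300]
6 storage lockers opened.

6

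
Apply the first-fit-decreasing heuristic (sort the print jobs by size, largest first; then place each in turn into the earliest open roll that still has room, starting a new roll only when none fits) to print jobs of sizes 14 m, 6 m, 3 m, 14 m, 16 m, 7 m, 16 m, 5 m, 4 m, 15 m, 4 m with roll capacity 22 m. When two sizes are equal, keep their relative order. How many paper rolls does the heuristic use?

Sorted descending: 16, 16, 15, 14, 14, 7, 6, 5, 4, 4, 3.
  16 → roll 1 (new)  [load 16/22]
  16 → roll 2 (new)  [load 16/22]
  15 → roll 3 (new)  [load 15/22]
  14 → roll 4 (new)  [load 14/22]
  14 → roll 5 (new)  [load 14/22]
  7 → roll 3  [load 22/22]
  6 → roll 1  [load 22/22]
  5 → roll 2  [load 21/22]
  4 → roll 4  [load 18/22]
  4 → roll 4  [load 22/22]
  3 → roll 5  [load 17/22]
5 paper rolls opened.

5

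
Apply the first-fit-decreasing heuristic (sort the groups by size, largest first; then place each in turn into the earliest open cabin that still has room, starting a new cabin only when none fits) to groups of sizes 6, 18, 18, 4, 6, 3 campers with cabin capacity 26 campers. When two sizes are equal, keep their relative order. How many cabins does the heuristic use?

Sorted descending: 18, 18, 6, 6, 4, 3.
  18 → cabin 1 (new)  [load 18/26]
  18 → cabin 2 (new)  [load 18/26]
  6 → cabin 1  [load 24/26]
  6 → cabin 2  [load 24/26]
  4 → cabin 3 (new)  [load 4/26]
  3 → cabin 3  [load 7/26]
3 cabins opened.

3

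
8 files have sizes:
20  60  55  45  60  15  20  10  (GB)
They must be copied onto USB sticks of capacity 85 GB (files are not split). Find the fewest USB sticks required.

Total = 60 + 60 + 55 + 45 + 20 + 20 + 15 + 10 = 285 GB.
Lower bound: ⌈285/85⌉ = 4 USB sticks.
A packing using 4 USB sticks:
  USB stick 1: 60 + 20 = 80
  USB stick 2: 60 + 20 = 80
  USB stick 3: 55 + 15 + 10 = 80
  USB stick 4: 45 = 45
This matches the lower bound, so 4 is optimal.

4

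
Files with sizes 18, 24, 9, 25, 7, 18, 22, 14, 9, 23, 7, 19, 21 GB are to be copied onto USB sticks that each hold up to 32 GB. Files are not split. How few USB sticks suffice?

8

Total = 25 + 24 + 23 + 22 + 21 + 19 + 18 + 18 + 14 + 9 + 9 + 7 + 7 = 216 GB.
Lower bound: ⌈216/32⌉ = 7 USB sticks.
Also, 8 files each exceed 16 GB, and no two of those can share a USB stick, so at least 8 USB sticks are needed.
A packing using 8 USB sticks:
  USB stick 1: 25 + 7 = 32
  USB stick 2: 24 + 7 = 31
  USB stick 3: 23 + 9 = 32
  USB stick 4: 22 + 9 = 31
  USB stick 5: 21 = 21
  USB stick 6: 19 = 19
  USB stick 7: 18 + 14 = 32
  USB stick 8: 18 = 18
This matches the lower bound, so 8 is optimal.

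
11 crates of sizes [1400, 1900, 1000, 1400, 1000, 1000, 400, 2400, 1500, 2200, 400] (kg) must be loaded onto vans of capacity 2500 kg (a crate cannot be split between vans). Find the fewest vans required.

Total = 2400 + 2200 + 1900 + 1500 + 1400 + 1400 + 1000 + 1000 + 1000 + 400 + 400 = 14600 kg.
Lower bound: ⌈14600/2500⌉ = 6 vans.
A packing using 7 vans:
  van 1: 2400 = 2400
  van 2: 2200 = 2200
  van 3: 1900 + 400 = 2300
  van 4: 1500 + 1000 = 2500
  van 5: 1400 + 1000 = 2400
  van 6: 1400 + 1000 = 2400
  van 7: 400 = 400
No arrangement into 6 vans stays within capacity, so 7 is optimal.

7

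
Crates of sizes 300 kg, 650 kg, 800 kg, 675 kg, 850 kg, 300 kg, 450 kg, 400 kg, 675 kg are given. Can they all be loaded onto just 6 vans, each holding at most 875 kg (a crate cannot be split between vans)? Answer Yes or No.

Total = 5100 kg; ⌈5100/875⌉ = 6.
The bound of 6 does not rule out 6, but exhaustive search shows no assignment into 6 vans of capacity 875 kg exists — the minimum is 7.

No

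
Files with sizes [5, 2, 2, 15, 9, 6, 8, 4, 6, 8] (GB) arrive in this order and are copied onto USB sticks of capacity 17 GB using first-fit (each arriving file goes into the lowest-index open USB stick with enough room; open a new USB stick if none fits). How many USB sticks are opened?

  5 → USB stick 1 (new)  [load 5/17]
  2 → USB stick 1  [load 7/17]
  2 → USB stick 1  [load 9/17]
  15 → USB stick 2 (new)  [load 15/17]
  9 → USB stick 3 (new)  [load 9/17]
  6 → USB stick 1  [load 15/17]
  8 → USB stick 3  [load 17/17]
  4 → USB stick 4 (new)  [load 4/17]
  6 → USB stick 4  [load 10/17]
  8 → USB stick 5 (new)  [load 8/17]
5 USB sticks opened.

5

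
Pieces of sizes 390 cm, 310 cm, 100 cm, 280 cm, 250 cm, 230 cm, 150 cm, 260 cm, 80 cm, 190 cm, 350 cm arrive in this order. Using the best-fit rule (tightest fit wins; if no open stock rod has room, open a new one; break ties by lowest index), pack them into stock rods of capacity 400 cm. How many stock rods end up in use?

8

  390 → stock rod 1 (new)  [load 390/400]
  310 → stock rod 2 (new)  [load 310/400]
  100 → stock rod 3 (new)  [load 100/400]
  280 → stock rod 3  [load 380/400]
  250 → stock rod 4 (new)  [load 250/400]
  230 → stock rod 5 (new)  [load 230/400]
  150 → stock rod 4  [load 400/400]
  260 → stock rod 6 (new)  [load 260/400]
  80 → stock rod 2  [load 390/400]
  190 → stock rod 7 (new)  [load 190/400]
  350 → stock rod 8 (new)  [load 350/400]
8 stock rods opened.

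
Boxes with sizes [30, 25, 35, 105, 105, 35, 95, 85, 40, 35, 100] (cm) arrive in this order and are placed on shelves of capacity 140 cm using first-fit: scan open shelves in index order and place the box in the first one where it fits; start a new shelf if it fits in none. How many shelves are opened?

6

  30 → shelf 1 (new)  [load 30/140]
  25 → shelf 1  [load 55/140]
  35 → shelf 1  [load 90/140]
  105 → shelf 2 (new)  [load 105/140]
  105 → shelf 3 (new)  [load 105/140]
  35 → shelf 1  [load 125/140]
  95 → shelf 4 (new)  [load 95/140]
  85 → shelf 5 (new)  [load 85/140]
  40 → shelf 4  [load 135/140]
  35 → shelf 2  [load 140/140]
  100 → shelf 6 (new)  [load 100/140]
6 shelves opened.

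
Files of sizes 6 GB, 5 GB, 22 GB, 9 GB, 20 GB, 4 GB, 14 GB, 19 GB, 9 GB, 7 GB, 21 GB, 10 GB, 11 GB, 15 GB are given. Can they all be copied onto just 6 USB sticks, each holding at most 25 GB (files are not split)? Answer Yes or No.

Total = 172 GB; ⌈172/25⌉ = 7.
At least 7 USB sticks are required, but only 6 are allowed.

No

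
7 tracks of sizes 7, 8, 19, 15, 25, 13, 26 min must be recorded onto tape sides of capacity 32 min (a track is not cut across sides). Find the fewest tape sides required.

4

Total = 26 + 25 + 19 + 15 + 13 + 8 + 7 = 113 min.
Lower bound: ⌈113/32⌉ = 4 tape sides.
A packing using 4 tape sides:
  side 1: 26 = 26
  side 2: 25 + 7 = 32
  side 3: 19 + 13 = 32
  side 4: 15 + 8 = 23
This matches the lower bound, so 4 is optimal.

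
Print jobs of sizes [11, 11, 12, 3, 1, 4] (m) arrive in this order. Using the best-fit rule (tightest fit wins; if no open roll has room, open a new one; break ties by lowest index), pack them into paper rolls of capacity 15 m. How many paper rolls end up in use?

  11 → roll 1 (new)  [load 11/15]
  11 → roll 2 (new)  [load 11/15]
  12 → roll 3 (new)  [load 12/15]
  3 → roll 3  [load 15/15]
  1 → roll 1  [load 12/15]
  4 → roll 2  [load 15/15]
3 paper rolls opened.

3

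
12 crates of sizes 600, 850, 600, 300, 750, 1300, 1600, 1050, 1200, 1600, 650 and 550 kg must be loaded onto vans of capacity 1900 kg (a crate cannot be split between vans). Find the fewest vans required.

6

Total = 1600 + 1600 + 1300 + 1200 + 1050 + 850 + 750 + 650 + 600 + 600 + 550 + 300 = 11050 kg.
Lower bound: ⌈11050/1900⌉ = 6 vans.
A packing using 6 vans:
  van 1: 1600 + 300 = 1900
  van 2: 1600 = 1600
  van 3: 1300 + 600 = 1900
  van 4: 1200 + 650 = 1850
  van 5: 1050 + 850 = 1900
  van 6: 750 + 600 + 550 = 1900
This matches the lower bound, so 6 is optimal.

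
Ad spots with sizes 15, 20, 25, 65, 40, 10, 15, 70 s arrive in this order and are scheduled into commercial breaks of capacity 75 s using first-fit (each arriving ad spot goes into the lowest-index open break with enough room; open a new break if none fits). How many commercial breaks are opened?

4

  15 → break 1 (new)  [load 15/75]
  20 → break 1  [load 35/75]
  25 → break 1  [load 60/75]
  65 → break 2 (new)  [load 65/75]
  40 → break 3 (new)  [load 40/75]
  10 → break 1  [load 70/75]
  15 → break 3  [load 55/75]
  70 → break 4 (new)  [load 70/75]
4 commercial breaks opened.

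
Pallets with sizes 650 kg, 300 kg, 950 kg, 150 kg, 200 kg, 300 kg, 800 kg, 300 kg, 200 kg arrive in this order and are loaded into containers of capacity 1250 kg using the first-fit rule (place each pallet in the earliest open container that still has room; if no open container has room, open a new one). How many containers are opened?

  650 → container 1 (new)  [load 650/1250]
  300 → container 1  [load 950/1250]
  950 → container 2 (new)  [load 950/1250]
  150 → container 1  [load 1100/1250]
  200 → container 2  [load 1150/1250]
  300 → container 3 (new)  [load 300/1250]
  800 → container 3  [load 1100/1250]
  300 → container 4 (new)  [load 300/1250]
  200 → container 4  [load 500/1250]
4 containers opened.

4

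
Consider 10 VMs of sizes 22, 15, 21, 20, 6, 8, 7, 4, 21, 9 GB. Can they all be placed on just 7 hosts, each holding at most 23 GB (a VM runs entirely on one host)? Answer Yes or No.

A valid assignment using 7 hosts:
  host 1: 22 = 22
  host 2: 21 = 21
  host 3: 21 = 21
  host 4: 20 = 20
  host 5: 15 + 8 = 23
  host 6: 9 + 7 + 6 = 22
  host 7: 4 = 4
Every load is within 23 GB, so 7 hosts suffice.

Yes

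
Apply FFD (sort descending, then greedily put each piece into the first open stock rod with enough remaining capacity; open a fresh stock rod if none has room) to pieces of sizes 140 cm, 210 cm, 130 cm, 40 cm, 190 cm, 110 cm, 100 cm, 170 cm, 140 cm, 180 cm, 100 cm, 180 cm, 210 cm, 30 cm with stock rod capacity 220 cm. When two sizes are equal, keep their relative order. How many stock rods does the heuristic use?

11

Sorted descending: 210, 210, 190, 180, 180, 170, 140, 140, 130, 110, 100, 100, 40, 30.
  210 → stock rod 1 (new)  [load 210/220]
  210 → stock rod 2 (new)  [load 210/220]
  190 → stock rod 3 (new)  [load 190/220]
  180 → stock rod 4 (new)  [load 180/220]
  180 → stock rod 5 (new)  [load 180/220]
  170 → stock rod 6 (new)  [load 170/220]
  140 → stock rod 7 (new)  [load 140/220]
  140 → stock rod 8 (new)  [load 140/220]
  130 → stock rod 9 (new)  [load 130/220]
  110 → stock rod 10 (new)  [load 110/220]
  100 → stock rod 10  [load 210/220]
  100 → stock rod 11 (new)  [load 100/220]
  40 → stock rod 4  [load 220/220]
  30 → stock rod 3  [load 220/220]
11 stock rods opened.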